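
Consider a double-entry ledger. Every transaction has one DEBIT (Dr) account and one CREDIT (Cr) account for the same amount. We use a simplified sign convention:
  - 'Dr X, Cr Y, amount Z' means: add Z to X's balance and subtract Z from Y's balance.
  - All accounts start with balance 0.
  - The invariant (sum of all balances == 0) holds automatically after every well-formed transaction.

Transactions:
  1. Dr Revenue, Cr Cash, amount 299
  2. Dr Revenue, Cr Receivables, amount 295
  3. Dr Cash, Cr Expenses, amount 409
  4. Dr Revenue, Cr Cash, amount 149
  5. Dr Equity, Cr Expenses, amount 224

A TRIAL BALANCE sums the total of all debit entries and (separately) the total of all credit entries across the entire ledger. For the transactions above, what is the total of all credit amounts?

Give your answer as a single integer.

Answer: 1376

Derivation:
Txn 1: credit+=299
Txn 2: credit+=295
Txn 3: credit+=409
Txn 4: credit+=149
Txn 5: credit+=224
Total credits = 1376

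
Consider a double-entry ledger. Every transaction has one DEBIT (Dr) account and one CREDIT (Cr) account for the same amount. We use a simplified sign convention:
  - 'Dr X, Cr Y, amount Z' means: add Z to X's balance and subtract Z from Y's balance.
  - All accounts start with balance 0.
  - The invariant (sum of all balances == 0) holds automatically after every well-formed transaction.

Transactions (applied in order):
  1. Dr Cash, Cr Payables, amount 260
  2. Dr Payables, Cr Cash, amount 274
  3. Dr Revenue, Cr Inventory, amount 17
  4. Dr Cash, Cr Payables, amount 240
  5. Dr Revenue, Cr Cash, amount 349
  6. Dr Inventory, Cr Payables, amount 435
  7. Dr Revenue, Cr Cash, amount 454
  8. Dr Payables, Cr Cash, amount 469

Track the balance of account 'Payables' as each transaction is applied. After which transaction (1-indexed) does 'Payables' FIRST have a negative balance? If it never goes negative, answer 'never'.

Answer: 1

Derivation:
After txn 1: Payables=-260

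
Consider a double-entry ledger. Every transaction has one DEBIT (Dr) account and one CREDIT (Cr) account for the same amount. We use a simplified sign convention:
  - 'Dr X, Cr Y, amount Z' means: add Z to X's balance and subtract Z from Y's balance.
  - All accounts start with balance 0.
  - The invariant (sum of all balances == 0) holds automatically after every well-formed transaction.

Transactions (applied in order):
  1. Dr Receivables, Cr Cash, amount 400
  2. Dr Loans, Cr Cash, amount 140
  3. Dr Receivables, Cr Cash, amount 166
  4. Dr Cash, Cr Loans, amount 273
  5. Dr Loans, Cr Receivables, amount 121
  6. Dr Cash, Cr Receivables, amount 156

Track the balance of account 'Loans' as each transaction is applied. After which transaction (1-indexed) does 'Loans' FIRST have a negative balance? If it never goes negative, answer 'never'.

After txn 1: Loans=0
After txn 2: Loans=140
After txn 3: Loans=140
After txn 4: Loans=-133

Answer: 4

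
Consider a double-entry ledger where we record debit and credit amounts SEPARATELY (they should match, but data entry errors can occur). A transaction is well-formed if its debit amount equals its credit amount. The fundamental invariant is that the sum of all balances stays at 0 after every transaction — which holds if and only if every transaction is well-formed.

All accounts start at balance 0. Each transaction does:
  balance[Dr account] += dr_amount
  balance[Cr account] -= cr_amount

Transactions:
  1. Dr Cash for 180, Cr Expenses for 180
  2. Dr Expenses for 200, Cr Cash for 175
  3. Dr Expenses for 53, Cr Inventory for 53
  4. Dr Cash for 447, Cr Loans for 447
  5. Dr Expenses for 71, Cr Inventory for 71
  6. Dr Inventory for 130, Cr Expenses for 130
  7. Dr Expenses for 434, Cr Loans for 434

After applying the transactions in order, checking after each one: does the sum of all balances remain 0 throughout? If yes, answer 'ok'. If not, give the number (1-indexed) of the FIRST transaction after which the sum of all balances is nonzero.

Answer: 2

Derivation:
After txn 1: dr=180 cr=180 sum_balances=0
After txn 2: dr=200 cr=175 sum_balances=25
After txn 3: dr=53 cr=53 sum_balances=25
After txn 4: dr=447 cr=447 sum_balances=25
After txn 5: dr=71 cr=71 sum_balances=25
After txn 6: dr=130 cr=130 sum_balances=25
After txn 7: dr=434 cr=434 sum_balances=25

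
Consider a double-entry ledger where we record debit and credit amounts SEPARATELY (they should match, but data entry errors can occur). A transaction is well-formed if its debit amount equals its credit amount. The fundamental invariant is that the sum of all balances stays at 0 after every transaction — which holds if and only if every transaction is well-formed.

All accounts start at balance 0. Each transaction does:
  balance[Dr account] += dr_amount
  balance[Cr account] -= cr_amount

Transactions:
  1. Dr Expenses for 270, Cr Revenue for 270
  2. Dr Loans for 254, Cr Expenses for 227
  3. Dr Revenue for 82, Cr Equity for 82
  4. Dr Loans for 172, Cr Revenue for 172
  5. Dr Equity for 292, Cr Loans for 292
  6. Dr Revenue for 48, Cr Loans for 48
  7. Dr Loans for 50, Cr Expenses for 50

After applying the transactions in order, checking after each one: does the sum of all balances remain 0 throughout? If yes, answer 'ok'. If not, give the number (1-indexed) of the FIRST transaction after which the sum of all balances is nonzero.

Answer: 2

Derivation:
After txn 1: dr=270 cr=270 sum_balances=0
After txn 2: dr=254 cr=227 sum_balances=27
After txn 3: dr=82 cr=82 sum_balances=27
After txn 4: dr=172 cr=172 sum_balances=27
After txn 5: dr=292 cr=292 sum_balances=27
After txn 6: dr=48 cr=48 sum_balances=27
After txn 7: dr=50 cr=50 sum_balances=27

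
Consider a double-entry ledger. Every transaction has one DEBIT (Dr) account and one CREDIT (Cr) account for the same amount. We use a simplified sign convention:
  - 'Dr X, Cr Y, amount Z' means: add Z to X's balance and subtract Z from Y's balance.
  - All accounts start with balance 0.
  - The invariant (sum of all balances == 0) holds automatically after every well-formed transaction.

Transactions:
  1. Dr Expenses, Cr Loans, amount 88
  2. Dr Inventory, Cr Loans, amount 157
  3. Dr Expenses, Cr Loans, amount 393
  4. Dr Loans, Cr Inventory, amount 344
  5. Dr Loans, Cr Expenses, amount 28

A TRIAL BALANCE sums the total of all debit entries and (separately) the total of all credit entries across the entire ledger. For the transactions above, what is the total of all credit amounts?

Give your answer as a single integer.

Answer: 1010

Derivation:
Txn 1: credit+=88
Txn 2: credit+=157
Txn 3: credit+=393
Txn 4: credit+=344
Txn 5: credit+=28
Total credits = 1010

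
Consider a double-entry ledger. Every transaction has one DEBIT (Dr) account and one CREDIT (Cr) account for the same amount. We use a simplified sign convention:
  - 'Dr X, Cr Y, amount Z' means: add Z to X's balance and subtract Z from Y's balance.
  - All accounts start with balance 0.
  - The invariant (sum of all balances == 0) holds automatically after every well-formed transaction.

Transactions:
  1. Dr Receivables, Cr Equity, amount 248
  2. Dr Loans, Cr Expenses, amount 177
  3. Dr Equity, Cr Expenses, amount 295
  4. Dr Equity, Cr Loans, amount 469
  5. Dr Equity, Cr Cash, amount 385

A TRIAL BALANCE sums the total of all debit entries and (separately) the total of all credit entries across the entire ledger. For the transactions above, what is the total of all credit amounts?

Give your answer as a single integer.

Txn 1: credit+=248
Txn 2: credit+=177
Txn 3: credit+=295
Txn 4: credit+=469
Txn 5: credit+=385
Total credits = 1574

Answer: 1574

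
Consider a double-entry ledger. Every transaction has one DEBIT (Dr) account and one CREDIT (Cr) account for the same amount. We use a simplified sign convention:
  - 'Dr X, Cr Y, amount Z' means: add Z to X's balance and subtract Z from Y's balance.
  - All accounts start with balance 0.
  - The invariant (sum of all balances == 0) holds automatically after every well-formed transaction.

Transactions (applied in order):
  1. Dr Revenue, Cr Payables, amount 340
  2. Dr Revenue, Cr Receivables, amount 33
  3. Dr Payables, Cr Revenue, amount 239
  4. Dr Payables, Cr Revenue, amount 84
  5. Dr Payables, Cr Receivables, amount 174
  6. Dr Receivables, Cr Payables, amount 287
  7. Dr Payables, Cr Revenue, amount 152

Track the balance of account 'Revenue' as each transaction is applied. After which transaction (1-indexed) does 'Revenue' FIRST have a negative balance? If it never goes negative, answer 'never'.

Answer: 7

Derivation:
After txn 1: Revenue=340
After txn 2: Revenue=373
After txn 3: Revenue=134
After txn 4: Revenue=50
After txn 5: Revenue=50
After txn 6: Revenue=50
After txn 7: Revenue=-102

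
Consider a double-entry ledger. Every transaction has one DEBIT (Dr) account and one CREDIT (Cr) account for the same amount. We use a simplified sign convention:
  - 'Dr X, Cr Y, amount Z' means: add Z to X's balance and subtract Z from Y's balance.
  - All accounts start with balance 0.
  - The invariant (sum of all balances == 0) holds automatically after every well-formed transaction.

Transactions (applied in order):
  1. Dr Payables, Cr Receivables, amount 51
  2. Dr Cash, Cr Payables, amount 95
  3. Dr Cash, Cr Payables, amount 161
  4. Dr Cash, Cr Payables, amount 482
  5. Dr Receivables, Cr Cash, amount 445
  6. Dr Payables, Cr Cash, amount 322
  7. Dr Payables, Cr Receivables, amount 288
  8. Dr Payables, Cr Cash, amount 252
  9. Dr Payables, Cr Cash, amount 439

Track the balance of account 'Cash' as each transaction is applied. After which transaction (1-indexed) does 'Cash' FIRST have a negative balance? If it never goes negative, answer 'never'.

After txn 1: Cash=0
After txn 2: Cash=95
After txn 3: Cash=256
After txn 4: Cash=738
After txn 5: Cash=293
After txn 6: Cash=-29

Answer: 6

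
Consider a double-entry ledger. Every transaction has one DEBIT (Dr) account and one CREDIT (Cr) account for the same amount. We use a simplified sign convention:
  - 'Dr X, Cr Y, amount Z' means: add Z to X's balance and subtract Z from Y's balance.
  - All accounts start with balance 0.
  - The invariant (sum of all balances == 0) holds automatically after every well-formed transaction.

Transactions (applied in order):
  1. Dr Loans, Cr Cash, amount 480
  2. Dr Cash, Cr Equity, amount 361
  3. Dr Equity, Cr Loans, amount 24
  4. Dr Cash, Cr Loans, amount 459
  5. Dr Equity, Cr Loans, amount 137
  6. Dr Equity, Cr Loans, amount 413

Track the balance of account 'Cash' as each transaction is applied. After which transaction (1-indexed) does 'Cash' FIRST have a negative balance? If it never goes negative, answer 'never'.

After txn 1: Cash=-480

Answer: 1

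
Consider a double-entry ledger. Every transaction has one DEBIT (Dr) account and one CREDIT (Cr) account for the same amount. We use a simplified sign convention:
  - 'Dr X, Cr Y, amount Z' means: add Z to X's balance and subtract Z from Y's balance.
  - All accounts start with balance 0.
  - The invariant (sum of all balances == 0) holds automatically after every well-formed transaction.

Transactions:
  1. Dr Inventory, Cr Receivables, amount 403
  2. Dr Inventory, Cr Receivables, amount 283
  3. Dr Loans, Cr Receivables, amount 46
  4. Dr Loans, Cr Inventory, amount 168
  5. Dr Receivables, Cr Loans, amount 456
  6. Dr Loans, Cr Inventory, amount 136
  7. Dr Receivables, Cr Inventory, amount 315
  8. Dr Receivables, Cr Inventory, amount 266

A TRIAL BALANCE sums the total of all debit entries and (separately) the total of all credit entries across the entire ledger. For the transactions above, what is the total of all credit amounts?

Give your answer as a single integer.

Txn 1: credit+=403
Txn 2: credit+=283
Txn 3: credit+=46
Txn 4: credit+=168
Txn 5: credit+=456
Txn 6: credit+=136
Txn 7: credit+=315
Txn 8: credit+=266
Total credits = 2073

Answer: 2073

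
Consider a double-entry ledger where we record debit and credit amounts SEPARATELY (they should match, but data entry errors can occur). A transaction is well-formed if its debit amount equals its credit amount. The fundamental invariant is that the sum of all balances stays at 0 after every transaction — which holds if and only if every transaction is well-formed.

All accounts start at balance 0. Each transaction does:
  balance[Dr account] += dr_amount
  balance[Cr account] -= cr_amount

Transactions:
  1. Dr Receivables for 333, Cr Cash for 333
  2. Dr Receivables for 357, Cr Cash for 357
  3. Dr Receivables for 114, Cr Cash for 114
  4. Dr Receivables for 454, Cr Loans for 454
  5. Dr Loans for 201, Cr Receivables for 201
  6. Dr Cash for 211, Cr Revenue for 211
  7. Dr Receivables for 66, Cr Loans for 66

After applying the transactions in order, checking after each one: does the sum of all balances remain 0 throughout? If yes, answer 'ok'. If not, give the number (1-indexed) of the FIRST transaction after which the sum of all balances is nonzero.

After txn 1: dr=333 cr=333 sum_balances=0
After txn 2: dr=357 cr=357 sum_balances=0
After txn 3: dr=114 cr=114 sum_balances=0
After txn 4: dr=454 cr=454 sum_balances=0
After txn 5: dr=201 cr=201 sum_balances=0
After txn 6: dr=211 cr=211 sum_balances=0
After txn 7: dr=66 cr=66 sum_balances=0

Answer: ok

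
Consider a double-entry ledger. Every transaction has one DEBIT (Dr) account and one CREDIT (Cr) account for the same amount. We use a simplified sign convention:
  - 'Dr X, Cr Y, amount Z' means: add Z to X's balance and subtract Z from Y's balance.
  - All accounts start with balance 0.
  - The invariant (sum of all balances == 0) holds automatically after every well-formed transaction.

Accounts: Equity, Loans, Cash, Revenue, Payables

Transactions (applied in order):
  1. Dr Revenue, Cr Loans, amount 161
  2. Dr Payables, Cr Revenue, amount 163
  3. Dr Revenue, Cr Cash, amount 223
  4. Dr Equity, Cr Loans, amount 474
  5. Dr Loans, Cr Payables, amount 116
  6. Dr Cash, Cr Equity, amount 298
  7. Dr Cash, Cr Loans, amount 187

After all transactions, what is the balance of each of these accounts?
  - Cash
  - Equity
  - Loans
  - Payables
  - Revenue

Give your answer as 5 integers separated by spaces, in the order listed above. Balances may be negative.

After txn 1 (Dr Revenue, Cr Loans, amount 161): Loans=-161 Revenue=161
After txn 2 (Dr Payables, Cr Revenue, amount 163): Loans=-161 Payables=163 Revenue=-2
After txn 3 (Dr Revenue, Cr Cash, amount 223): Cash=-223 Loans=-161 Payables=163 Revenue=221
After txn 4 (Dr Equity, Cr Loans, amount 474): Cash=-223 Equity=474 Loans=-635 Payables=163 Revenue=221
After txn 5 (Dr Loans, Cr Payables, amount 116): Cash=-223 Equity=474 Loans=-519 Payables=47 Revenue=221
After txn 6 (Dr Cash, Cr Equity, amount 298): Cash=75 Equity=176 Loans=-519 Payables=47 Revenue=221
After txn 7 (Dr Cash, Cr Loans, amount 187): Cash=262 Equity=176 Loans=-706 Payables=47 Revenue=221

Answer: 262 176 -706 47 221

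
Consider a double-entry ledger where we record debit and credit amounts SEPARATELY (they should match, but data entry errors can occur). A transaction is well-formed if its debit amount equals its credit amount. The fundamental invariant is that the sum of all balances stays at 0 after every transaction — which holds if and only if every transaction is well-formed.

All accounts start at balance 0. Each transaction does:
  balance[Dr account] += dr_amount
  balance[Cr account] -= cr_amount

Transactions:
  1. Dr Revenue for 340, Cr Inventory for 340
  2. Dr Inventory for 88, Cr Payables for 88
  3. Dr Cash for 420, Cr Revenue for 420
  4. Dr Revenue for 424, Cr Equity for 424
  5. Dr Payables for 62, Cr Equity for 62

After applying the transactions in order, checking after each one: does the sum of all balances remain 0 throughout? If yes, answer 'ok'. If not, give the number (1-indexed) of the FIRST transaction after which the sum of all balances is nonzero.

After txn 1: dr=340 cr=340 sum_balances=0
After txn 2: dr=88 cr=88 sum_balances=0
After txn 3: dr=420 cr=420 sum_balances=0
After txn 4: dr=424 cr=424 sum_balances=0
After txn 5: dr=62 cr=62 sum_balances=0

Answer: ok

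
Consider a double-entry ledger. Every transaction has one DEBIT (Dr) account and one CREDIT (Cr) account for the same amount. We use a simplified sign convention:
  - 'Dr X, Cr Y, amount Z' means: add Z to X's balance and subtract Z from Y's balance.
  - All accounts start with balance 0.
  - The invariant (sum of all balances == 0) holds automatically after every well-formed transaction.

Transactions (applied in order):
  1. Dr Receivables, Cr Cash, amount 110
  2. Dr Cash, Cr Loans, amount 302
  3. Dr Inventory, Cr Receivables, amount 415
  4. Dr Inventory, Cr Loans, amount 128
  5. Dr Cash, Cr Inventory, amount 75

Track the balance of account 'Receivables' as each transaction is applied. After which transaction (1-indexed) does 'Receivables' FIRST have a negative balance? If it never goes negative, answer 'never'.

Answer: 3

Derivation:
After txn 1: Receivables=110
After txn 2: Receivables=110
After txn 3: Receivables=-305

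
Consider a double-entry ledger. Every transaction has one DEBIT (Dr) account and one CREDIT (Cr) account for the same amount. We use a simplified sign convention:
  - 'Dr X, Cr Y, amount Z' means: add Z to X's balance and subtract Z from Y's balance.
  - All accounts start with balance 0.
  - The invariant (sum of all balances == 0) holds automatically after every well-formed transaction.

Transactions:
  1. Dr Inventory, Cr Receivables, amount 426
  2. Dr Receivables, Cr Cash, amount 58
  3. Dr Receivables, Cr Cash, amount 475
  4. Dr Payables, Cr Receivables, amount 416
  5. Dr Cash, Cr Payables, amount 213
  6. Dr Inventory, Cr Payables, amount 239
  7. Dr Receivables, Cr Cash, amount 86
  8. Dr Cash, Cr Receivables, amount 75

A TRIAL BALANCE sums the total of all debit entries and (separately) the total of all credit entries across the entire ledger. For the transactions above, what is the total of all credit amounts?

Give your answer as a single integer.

Txn 1: credit+=426
Txn 2: credit+=58
Txn 3: credit+=475
Txn 4: credit+=416
Txn 5: credit+=213
Txn 6: credit+=239
Txn 7: credit+=86
Txn 8: credit+=75
Total credits = 1988

Answer: 1988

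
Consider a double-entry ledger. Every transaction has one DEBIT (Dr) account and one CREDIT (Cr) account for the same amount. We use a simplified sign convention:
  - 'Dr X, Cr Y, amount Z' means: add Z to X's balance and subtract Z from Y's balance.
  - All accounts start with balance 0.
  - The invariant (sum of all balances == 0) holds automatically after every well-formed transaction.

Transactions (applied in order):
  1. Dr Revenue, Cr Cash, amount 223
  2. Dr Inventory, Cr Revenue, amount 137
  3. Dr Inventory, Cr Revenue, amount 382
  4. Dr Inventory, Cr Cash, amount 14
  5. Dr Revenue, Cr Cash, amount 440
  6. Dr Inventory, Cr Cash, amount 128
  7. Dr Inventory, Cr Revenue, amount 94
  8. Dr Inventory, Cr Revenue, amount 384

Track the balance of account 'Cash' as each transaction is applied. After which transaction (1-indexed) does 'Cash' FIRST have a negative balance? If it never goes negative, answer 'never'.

After txn 1: Cash=-223

Answer: 1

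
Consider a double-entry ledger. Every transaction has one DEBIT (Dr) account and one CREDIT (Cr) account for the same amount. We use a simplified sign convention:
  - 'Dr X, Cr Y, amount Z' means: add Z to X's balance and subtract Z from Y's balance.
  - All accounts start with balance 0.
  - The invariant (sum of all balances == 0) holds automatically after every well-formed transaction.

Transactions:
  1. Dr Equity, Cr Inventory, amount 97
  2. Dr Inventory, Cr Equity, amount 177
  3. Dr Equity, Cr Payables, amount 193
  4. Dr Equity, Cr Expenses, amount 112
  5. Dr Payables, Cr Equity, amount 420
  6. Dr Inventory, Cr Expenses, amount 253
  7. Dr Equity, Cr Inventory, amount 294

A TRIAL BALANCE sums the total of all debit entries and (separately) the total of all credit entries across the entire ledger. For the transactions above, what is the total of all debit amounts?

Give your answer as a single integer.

Txn 1: debit+=97
Txn 2: debit+=177
Txn 3: debit+=193
Txn 4: debit+=112
Txn 5: debit+=420
Txn 6: debit+=253
Txn 7: debit+=294
Total debits = 1546

Answer: 1546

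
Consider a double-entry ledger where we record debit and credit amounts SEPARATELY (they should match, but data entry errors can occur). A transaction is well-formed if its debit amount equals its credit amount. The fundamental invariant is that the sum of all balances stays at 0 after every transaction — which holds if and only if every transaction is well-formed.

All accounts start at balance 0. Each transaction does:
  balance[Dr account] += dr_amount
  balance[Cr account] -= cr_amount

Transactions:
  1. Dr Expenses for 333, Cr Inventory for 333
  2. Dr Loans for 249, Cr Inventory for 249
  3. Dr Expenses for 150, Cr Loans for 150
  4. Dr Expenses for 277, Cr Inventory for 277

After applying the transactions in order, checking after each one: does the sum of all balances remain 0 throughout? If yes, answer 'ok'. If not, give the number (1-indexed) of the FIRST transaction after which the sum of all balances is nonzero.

After txn 1: dr=333 cr=333 sum_balances=0
After txn 2: dr=249 cr=249 sum_balances=0
After txn 3: dr=150 cr=150 sum_balances=0
After txn 4: dr=277 cr=277 sum_balances=0

Answer: ok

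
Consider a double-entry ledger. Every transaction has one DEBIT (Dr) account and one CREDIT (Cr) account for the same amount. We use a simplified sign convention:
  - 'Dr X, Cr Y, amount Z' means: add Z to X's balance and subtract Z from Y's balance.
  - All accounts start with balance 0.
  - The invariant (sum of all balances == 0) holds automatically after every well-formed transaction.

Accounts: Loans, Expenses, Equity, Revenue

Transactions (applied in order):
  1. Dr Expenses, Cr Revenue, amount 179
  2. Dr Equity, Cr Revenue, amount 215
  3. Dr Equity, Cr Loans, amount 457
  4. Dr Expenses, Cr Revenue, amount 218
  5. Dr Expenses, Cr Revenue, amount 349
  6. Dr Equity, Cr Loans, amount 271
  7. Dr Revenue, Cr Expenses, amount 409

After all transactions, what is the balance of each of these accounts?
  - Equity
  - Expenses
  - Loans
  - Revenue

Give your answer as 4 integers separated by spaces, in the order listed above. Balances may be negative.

After txn 1 (Dr Expenses, Cr Revenue, amount 179): Expenses=179 Revenue=-179
After txn 2 (Dr Equity, Cr Revenue, amount 215): Equity=215 Expenses=179 Revenue=-394
After txn 3 (Dr Equity, Cr Loans, amount 457): Equity=672 Expenses=179 Loans=-457 Revenue=-394
After txn 4 (Dr Expenses, Cr Revenue, amount 218): Equity=672 Expenses=397 Loans=-457 Revenue=-612
After txn 5 (Dr Expenses, Cr Revenue, amount 349): Equity=672 Expenses=746 Loans=-457 Revenue=-961
After txn 6 (Dr Equity, Cr Loans, amount 271): Equity=943 Expenses=746 Loans=-728 Revenue=-961
After txn 7 (Dr Revenue, Cr Expenses, amount 409): Equity=943 Expenses=337 Loans=-728 Revenue=-552

Answer: 943 337 -728 -552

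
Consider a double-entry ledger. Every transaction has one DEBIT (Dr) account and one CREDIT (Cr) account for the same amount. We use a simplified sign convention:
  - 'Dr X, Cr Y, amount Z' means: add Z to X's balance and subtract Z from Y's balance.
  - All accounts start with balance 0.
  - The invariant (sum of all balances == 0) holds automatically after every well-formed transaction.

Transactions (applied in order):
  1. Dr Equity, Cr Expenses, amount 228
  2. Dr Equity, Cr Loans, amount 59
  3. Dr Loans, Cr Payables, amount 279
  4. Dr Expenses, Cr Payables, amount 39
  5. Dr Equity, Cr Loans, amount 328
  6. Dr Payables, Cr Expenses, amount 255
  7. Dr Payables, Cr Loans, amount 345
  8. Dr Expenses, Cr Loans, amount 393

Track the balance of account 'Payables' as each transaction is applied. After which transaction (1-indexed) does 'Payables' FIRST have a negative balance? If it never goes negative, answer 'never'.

Answer: 3

Derivation:
After txn 1: Payables=0
After txn 2: Payables=0
After txn 3: Payables=-279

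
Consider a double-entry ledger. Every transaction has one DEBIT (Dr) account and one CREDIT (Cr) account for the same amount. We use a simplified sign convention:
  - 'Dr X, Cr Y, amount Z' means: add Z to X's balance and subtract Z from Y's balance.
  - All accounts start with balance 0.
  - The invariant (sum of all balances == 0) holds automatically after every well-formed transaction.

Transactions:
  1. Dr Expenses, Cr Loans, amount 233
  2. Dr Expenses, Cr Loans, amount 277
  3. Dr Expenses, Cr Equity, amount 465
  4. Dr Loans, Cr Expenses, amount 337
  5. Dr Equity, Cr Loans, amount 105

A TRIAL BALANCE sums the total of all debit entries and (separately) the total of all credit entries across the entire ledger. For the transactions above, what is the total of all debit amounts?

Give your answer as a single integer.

Answer: 1417

Derivation:
Txn 1: debit+=233
Txn 2: debit+=277
Txn 3: debit+=465
Txn 4: debit+=337
Txn 5: debit+=105
Total debits = 1417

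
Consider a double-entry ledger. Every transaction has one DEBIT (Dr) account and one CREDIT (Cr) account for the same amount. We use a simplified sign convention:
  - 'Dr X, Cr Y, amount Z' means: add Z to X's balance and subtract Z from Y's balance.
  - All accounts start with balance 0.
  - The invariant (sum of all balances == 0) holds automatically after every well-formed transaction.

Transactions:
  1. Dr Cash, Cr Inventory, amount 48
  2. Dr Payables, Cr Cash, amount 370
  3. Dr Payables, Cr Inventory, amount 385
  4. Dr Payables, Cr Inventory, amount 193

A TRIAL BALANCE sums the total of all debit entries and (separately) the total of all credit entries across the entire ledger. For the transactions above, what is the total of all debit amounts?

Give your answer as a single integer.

Answer: 996

Derivation:
Txn 1: debit+=48
Txn 2: debit+=370
Txn 3: debit+=385
Txn 4: debit+=193
Total debits = 996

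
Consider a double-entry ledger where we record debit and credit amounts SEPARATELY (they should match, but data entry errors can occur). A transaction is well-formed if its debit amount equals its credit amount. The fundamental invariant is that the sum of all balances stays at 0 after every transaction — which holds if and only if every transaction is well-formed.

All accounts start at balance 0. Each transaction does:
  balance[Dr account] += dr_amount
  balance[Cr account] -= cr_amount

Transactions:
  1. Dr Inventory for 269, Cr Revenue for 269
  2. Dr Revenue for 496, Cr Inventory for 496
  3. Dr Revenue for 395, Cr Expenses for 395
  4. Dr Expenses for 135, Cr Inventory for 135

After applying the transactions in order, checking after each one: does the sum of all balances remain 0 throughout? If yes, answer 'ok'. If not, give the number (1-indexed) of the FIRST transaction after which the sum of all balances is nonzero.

After txn 1: dr=269 cr=269 sum_balances=0
After txn 2: dr=496 cr=496 sum_balances=0
After txn 3: dr=395 cr=395 sum_balances=0
After txn 4: dr=135 cr=135 sum_balances=0

Answer: ok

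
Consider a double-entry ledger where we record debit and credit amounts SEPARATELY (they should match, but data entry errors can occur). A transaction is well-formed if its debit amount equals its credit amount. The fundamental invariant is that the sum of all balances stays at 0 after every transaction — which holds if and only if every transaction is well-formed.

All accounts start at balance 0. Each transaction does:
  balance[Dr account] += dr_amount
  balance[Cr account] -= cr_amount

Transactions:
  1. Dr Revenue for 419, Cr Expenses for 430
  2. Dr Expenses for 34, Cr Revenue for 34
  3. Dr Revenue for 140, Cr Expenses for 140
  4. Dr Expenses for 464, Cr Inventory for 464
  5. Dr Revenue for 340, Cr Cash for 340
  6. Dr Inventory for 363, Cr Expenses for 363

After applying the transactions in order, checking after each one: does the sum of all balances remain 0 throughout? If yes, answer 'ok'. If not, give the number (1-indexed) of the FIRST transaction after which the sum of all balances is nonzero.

Answer: 1

Derivation:
After txn 1: dr=419 cr=430 sum_balances=-11
After txn 2: dr=34 cr=34 sum_balances=-11
After txn 3: dr=140 cr=140 sum_balances=-11
After txn 4: dr=464 cr=464 sum_balances=-11
After txn 5: dr=340 cr=340 sum_balances=-11
After txn 6: dr=363 cr=363 sum_balances=-11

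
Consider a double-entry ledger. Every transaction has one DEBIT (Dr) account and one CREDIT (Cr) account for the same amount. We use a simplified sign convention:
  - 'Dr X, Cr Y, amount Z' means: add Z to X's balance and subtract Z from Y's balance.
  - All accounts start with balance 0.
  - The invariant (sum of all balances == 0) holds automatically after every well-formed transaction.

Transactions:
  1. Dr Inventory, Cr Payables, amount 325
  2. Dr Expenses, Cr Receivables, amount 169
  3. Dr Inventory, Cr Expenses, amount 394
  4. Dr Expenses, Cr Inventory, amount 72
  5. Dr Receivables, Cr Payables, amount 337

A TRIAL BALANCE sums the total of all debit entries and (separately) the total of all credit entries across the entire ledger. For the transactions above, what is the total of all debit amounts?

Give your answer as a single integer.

Txn 1: debit+=325
Txn 2: debit+=169
Txn 3: debit+=394
Txn 4: debit+=72
Txn 5: debit+=337
Total debits = 1297

Answer: 1297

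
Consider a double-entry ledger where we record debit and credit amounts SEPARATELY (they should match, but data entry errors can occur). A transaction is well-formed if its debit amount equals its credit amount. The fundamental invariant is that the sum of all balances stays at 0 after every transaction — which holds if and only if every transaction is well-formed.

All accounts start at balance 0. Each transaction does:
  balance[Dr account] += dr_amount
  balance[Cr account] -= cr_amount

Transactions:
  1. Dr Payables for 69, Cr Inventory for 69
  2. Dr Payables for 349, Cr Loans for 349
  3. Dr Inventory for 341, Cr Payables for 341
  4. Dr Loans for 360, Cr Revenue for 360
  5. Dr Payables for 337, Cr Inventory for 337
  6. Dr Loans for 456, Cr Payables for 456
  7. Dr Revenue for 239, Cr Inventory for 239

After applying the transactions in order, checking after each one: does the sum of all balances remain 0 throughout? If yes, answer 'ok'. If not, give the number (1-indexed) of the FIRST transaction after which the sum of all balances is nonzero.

After txn 1: dr=69 cr=69 sum_balances=0
After txn 2: dr=349 cr=349 sum_balances=0
After txn 3: dr=341 cr=341 sum_balances=0
After txn 4: dr=360 cr=360 sum_balances=0
After txn 5: dr=337 cr=337 sum_balances=0
After txn 6: dr=456 cr=456 sum_balances=0
After txn 7: dr=239 cr=239 sum_balances=0

Answer: ok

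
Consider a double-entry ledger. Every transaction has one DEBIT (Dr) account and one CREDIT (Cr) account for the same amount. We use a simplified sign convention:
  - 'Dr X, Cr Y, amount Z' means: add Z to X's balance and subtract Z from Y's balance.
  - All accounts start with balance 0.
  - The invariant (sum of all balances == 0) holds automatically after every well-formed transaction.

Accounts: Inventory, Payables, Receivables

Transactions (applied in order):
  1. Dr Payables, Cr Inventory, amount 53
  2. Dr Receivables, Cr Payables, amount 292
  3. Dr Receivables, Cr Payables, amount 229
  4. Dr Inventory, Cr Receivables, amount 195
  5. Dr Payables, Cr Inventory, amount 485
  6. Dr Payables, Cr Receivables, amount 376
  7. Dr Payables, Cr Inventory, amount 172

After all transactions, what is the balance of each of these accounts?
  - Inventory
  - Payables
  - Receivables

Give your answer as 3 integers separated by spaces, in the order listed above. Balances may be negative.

Answer: -515 565 -50

Derivation:
After txn 1 (Dr Payables, Cr Inventory, amount 53): Inventory=-53 Payables=53
After txn 2 (Dr Receivables, Cr Payables, amount 292): Inventory=-53 Payables=-239 Receivables=292
After txn 3 (Dr Receivables, Cr Payables, amount 229): Inventory=-53 Payables=-468 Receivables=521
After txn 4 (Dr Inventory, Cr Receivables, amount 195): Inventory=142 Payables=-468 Receivables=326
After txn 5 (Dr Payables, Cr Inventory, amount 485): Inventory=-343 Payables=17 Receivables=326
After txn 6 (Dr Payables, Cr Receivables, amount 376): Inventory=-343 Payables=393 Receivables=-50
After txn 7 (Dr Payables, Cr Inventory, amount 172): Inventory=-515 Payables=565 Receivables=-50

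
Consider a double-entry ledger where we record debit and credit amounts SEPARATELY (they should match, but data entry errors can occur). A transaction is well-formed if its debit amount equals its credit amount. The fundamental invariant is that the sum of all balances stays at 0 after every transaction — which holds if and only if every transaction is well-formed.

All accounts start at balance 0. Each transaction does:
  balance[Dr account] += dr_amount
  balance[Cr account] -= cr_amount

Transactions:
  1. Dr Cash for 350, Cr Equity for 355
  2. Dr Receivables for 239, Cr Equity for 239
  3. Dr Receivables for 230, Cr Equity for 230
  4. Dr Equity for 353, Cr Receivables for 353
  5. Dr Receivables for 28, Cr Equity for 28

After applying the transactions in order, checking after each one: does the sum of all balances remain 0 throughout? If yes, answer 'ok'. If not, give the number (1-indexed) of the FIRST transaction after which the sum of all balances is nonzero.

Answer: 1

Derivation:
After txn 1: dr=350 cr=355 sum_balances=-5
After txn 2: dr=239 cr=239 sum_balances=-5
After txn 3: dr=230 cr=230 sum_balances=-5
After txn 4: dr=353 cr=353 sum_balances=-5
After txn 5: dr=28 cr=28 sum_balances=-5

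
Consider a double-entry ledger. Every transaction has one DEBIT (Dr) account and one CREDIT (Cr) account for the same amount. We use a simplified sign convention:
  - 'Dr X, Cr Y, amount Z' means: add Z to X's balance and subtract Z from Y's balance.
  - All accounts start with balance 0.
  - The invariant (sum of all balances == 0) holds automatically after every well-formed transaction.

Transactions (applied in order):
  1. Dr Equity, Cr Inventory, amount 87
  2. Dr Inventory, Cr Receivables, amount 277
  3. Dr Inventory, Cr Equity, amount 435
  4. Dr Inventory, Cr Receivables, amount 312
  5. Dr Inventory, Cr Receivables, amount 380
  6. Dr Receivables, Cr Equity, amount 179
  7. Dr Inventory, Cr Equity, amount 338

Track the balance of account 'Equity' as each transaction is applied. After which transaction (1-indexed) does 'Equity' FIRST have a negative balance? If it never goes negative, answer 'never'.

After txn 1: Equity=87
After txn 2: Equity=87
After txn 3: Equity=-348

Answer: 3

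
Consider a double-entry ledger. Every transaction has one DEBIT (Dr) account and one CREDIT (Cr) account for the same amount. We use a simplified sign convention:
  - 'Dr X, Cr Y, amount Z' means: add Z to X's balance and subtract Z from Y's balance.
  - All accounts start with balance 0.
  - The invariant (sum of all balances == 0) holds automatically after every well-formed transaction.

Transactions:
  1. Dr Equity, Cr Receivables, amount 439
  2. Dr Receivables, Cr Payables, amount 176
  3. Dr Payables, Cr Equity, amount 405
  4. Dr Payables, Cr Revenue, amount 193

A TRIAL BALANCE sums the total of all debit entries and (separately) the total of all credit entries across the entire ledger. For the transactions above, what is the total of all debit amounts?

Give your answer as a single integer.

Answer: 1213

Derivation:
Txn 1: debit+=439
Txn 2: debit+=176
Txn 3: debit+=405
Txn 4: debit+=193
Total debits = 1213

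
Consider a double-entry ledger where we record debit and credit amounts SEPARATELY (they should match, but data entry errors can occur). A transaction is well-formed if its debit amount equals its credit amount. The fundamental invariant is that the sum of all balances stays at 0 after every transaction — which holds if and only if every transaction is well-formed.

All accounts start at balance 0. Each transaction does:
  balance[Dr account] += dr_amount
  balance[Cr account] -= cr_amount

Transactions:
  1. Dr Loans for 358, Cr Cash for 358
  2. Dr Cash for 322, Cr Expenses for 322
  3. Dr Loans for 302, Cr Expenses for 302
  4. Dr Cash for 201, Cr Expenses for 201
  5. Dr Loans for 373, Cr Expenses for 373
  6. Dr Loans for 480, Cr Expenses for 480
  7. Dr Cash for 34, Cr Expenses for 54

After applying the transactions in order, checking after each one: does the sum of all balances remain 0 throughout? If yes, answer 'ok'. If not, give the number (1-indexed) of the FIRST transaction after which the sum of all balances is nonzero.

Answer: 7

Derivation:
After txn 1: dr=358 cr=358 sum_balances=0
After txn 2: dr=322 cr=322 sum_balances=0
After txn 3: dr=302 cr=302 sum_balances=0
After txn 4: dr=201 cr=201 sum_balances=0
After txn 5: dr=373 cr=373 sum_balances=0
After txn 6: dr=480 cr=480 sum_balances=0
After txn 7: dr=34 cr=54 sum_balances=-20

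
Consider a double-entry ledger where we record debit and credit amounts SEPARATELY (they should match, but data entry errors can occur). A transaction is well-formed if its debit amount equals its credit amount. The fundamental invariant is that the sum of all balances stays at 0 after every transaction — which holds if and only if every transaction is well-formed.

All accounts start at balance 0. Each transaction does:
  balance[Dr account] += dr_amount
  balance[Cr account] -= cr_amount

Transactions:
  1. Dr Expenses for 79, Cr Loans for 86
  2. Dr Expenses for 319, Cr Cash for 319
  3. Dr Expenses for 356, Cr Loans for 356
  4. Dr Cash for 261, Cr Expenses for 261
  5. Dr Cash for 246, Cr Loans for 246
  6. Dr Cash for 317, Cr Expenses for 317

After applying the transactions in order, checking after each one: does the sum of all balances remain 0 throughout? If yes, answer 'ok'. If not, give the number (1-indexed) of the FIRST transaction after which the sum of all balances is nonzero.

Answer: 1

Derivation:
After txn 1: dr=79 cr=86 sum_balances=-7
After txn 2: dr=319 cr=319 sum_balances=-7
After txn 3: dr=356 cr=356 sum_balances=-7
After txn 4: dr=261 cr=261 sum_balances=-7
After txn 5: dr=246 cr=246 sum_balances=-7
After txn 6: dr=317 cr=317 sum_balances=-7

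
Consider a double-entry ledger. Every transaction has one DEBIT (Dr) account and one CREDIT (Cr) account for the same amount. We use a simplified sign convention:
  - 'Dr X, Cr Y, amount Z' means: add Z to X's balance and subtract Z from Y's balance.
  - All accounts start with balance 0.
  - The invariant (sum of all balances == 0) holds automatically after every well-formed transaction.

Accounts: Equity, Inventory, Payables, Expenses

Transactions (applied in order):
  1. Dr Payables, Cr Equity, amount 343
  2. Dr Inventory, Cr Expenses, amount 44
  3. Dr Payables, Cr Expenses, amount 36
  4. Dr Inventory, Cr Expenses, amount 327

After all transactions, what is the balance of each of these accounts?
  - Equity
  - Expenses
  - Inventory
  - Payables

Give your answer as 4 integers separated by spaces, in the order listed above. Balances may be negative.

Answer: -343 -407 371 379

Derivation:
After txn 1 (Dr Payables, Cr Equity, amount 343): Equity=-343 Payables=343
After txn 2 (Dr Inventory, Cr Expenses, amount 44): Equity=-343 Expenses=-44 Inventory=44 Payables=343
After txn 3 (Dr Payables, Cr Expenses, amount 36): Equity=-343 Expenses=-80 Inventory=44 Payables=379
After txn 4 (Dr Inventory, Cr Expenses, amount 327): Equity=-343 Expenses=-407 Inventory=371 Payables=379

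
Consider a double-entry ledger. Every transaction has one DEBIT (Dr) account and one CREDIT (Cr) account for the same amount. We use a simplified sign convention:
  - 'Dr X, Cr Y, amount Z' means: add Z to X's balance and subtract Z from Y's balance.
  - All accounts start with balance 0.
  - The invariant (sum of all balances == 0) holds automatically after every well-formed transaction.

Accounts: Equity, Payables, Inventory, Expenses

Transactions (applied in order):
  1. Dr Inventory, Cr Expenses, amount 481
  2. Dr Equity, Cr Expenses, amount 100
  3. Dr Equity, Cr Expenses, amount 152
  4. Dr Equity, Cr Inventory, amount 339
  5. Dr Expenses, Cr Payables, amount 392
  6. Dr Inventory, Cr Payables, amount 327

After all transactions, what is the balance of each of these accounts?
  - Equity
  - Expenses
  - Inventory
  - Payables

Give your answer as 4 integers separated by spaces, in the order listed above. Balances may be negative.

Answer: 591 -341 469 -719

Derivation:
After txn 1 (Dr Inventory, Cr Expenses, amount 481): Expenses=-481 Inventory=481
After txn 2 (Dr Equity, Cr Expenses, amount 100): Equity=100 Expenses=-581 Inventory=481
After txn 3 (Dr Equity, Cr Expenses, amount 152): Equity=252 Expenses=-733 Inventory=481
After txn 4 (Dr Equity, Cr Inventory, amount 339): Equity=591 Expenses=-733 Inventory=142
After txn 5 (Dr Expenses, Cr Payables, amount 392): Equity=591 Expenses=-341 Inventory=142 Payables=-392
After txn 6 (Dr Inventory, Cr Payables, amount 327): Equity=591 Expenses=-341 Inventory=469 Payables=-719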